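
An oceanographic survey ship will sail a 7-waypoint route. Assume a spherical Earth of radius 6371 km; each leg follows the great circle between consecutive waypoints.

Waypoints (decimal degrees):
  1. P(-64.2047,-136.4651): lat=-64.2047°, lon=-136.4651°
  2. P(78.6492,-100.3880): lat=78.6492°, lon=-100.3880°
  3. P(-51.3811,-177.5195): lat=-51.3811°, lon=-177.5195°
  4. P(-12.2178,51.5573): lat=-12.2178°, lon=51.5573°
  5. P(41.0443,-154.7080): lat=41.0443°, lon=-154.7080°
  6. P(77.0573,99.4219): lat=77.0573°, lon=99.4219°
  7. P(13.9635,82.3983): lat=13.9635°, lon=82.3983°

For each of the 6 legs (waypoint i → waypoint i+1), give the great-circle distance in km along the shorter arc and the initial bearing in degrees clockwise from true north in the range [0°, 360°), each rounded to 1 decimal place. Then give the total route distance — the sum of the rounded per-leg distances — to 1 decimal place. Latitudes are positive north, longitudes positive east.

Leg 1: dist=16061.2 km, bearing=11.5°
Leg 2: dist=15302.5 km, bearing=244.5°
Leg 3: dist=11513.8 km, bearing=229.4°
Leg 4: dist=15915.1 km, bearing=33.8°
Leg 5: dist=5957.3 km, bearing=344.5°
Leg 6: dist=7083.6 km, bearing=198.5°
Total: 71833.5 km

Leg 1: φ1=-1.1205834, φ2=1.3726875, Δφ=2.4932709, Δλ=0.6296642 rad; a=sin²(Δφ/2)+cosφ1·cosφ2·sin²(Δλ/2)=0.9067615039; c=2·atan2(√a, √(1-a))=2.520981165; dist=6371·c=16061.171 ≈ 16061.2 km; running total=16061.2 km
Leg 1 bearing: y=sinΔλ·cosφ2=0.11589941, x=cosφ1·sinφ2-sinφ1·cosφ2·cosΔλ=0.56986634; θ=atan2(y, x)=11.4960° ≈ 11.5°
Leg 2: φ1=1.3726875, φ2=-0.8967694, Δφ=-2.2694569, Δλ=-1.3461986 rad; a=sin²(Δφ/2)+cosφ1·cosφ2·sin²(Δλ/2)=0.8693371759; c=2·atan2(√a, √(1-a))=2.401897905; dist=6371·c=15302.492 ≈ 15302.5 km; running total=31363.7 km
Leg 2 bearing: y=sinΔλ·cosφ2=-0.60846139, x=cosφ1·sinφ2-sinφ1·cosφ2·cosΔλ=-0.29006023; θ=atan2(y, x)=-115.4877° <0 so +360° → 244.5123° ≈ 244.5°
Leg 3: φ1=-0.8967694, φ2=-0.2132408, Δφ=0.6835285, Δλ=3.9981444 rad; a=sin²(Δφ/2)+cosφ1·cosφ2·sin²(Δλ/2)=0.6171153341; c=2·atan2(√a, √(1-a))=1.807223473; dist=6371·c=11513.821 ≈ 11513.8 km; running total=42877.5 km
Leg 3 bearing: y=sinΔλ·cosφ2=-0.73847436, x=cosφ1·sinφ2-sinφ1·cosφ2·cosΔλ=-0.63229076; θ=atan2(y, x)=-130.5705° <0 so +360° → 229.4295° ≈ 229.4°
Leg 4: φ1=-0.2132408, φ2=0.7163582, Δφ=0.9295990, Δλ=-3.6000086 rad; a=sin²(Δφ/2)+cosφ1·cosφ2·sin²(Δλ/2)=0.8999897832; c=2·atan2(√a, √(1-a))=2.498057490; dist=6371·c=15915.124 ≈ 15915.1 km; running total=58792.6 km
Leg 4 bearing: y=sinΔλ·cosφ2=0.33375568, x=cosφ1·sinφ2-sinφ1·cosφ2·cosΔλ=0.49863799; θ=atan2(y, x)=33.7958° ≈ 33.8°
Leg 5: φ1=0.7163582, φ2=1.3449036, Δφ=0.6285454, Δλ=4.4354035 rad; a=sin²(Δφ/2)+cosφ1·cosφ2·sin²(Δλ/2)=0.2031166570; c=2·atan2(√a, √(1-a))=0.935064304; dist=6371·c=5957.295 ≈ 5957.3 km; running total=64749.9 km
Leg 5 bearing: y=sinΔλ·cosφ2=-0.21543944, x=cosφ1·sinφ2-sinφ1·cosφ2·cosΔλ=0.77525929; θ=atan2(y, x)=-15.5303° <0 so +360° → 344.4697° ≈ 344.5°
Leg 6: φ1=1.3449036, φ2=0.2437091, Δφ=-1.1011945, Δλ=-0.2971179 rad; a=sin²(Δφ/2)+cosφ1·cosφ2·sin²(Δλ/2)=0.2784962461; c=2·atan2(√a, √(1-a))=1.111845768; dist=6371·c=7083.569 ≈ 7083.6 km; running total=71833.5 km
Leg 6 bearing: y=sinΔλ·cosφ2=-0.28411425, x=cosφ1·sinφ2-sinφ1·cosφ2·cosΔλ=-0.85030785; θ=atan2(y, x)=-161.5239° <0 so +360° → 198.4761° ≈ 198.5°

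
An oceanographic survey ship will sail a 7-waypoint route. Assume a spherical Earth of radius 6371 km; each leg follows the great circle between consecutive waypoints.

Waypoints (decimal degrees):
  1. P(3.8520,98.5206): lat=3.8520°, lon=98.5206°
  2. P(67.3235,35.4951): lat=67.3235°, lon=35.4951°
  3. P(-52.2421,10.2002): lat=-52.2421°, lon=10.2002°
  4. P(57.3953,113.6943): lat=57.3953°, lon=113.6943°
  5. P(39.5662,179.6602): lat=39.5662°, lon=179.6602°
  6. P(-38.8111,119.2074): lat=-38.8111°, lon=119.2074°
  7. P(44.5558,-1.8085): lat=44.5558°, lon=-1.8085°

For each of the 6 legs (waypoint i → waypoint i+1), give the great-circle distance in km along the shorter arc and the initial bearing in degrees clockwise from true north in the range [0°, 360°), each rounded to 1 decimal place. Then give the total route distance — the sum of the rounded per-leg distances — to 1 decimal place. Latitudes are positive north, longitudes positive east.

Leg 1: dist=8486.6 km, bearing=339.3°
Leg 2: dist=13462.1 km, bearing=197.8°
Leg 3: dist=15343.6 km, bearing=51.5°
Leg 4: dist=5015.8 km, bearing=83.6°
Leg 5: dist=10664.9 km, bearing=223.0°
Leg 6: dist=15182.4 km, bearing=297.4°
Total: 68155.4 km

Leg 1: φ1=0.0672301, φ2=1.1750167, Δφ=1.1077867, Δλ=-1.1000025 rad; a=sin²(Δφ/2)+cosφ1·cosφ2·sin²(Δλ/2)=0.3817679216; c=2·atan2(√a, √(1-a))=1.332071142; dist=6371·c=8486.625 ≈ 8486.6 km; running total=8486.6 km
Leg 1 bearing: y=sinΔλ·cosφ2=-0.34358550, x=cosφ1·sinφ2-sinφ1·cosφ2·cosΔλ=0.90886397; θ=atan2(y, x)=-20.7085° <0 so +360° → 339.2915° ≈ 339.3°
Leg 2: φ1=1.1750167, φ2=-0.9117967, Δφ=-2.0868134, Δλ=-0.4414793 rad; a=sin²(Δφ/2)+cosφ1·cosφ2·sin²(Δλ/2)=0.7580269339; c=2·atan2(√a, √(1-a))=2.113033875; dist=6371·c=13462.139 ≈ 13462.1 km; running total=21948.7 km
Leg 2 bearing: y=sinΔλ·cosφ2=-0.26163318, x=cosφ1·sinφ2-sinφ1·cosφ2·cosΔλ=-0.81562031; θ=atan2(y, x)=-162.2149° <0 so +360° → 197.7851° ≈ 197.8°
Leg 3: φ1=-0.9117967, φ2=1.0017370, Δφ=1.9135336, Δλ=1.8063128 rad; a=sin²(Δφ/2)+cosφ1·cosφ2·sin²(Δλ/2)=0.8715017752; c=2·atan2(√a, √(1-a))=2.408343260; dist=6371·c=15343.555 ≈ 15343.6 km; running total=37292.3 km
Leg 3 bearing: y=sinΔλ·cosφ2=0.52396465, x=cosφ1·sinφ2-sinφ1·cosφ2·cosΔλ=0.41642138; θ=atan2(y, x)=51.5240° ≈ 51.5°
Leg 4: φ1=1.0017370, φ2=0.6905605, Δφ=-0.3111765, Δλ=1.1513221 rad; a=sin²(Δφ/2)+cosφ1·cosφ2·sin²(Δλ/2)=0.1471166792; c=2·atan2(√a, √(1-a))=0.787291616; dist=6371·c=5015.835 ≈ 5015.8 km; running total=42308.1 km
Leg 4 bearing: y=sinΔλ·cosφ2=0.70405554, x=cosφ1·sinφ2-sinφ1·cosφ2·cosΔλ=0.07873532; θ=atan2(y, x)=83.6191° ≈ 83.6°
Leg 5: φ1=0.6905605, φ2=-0.6773815, Δφ=-1.3679419, Δλ=-1.0551004 rad; a=sin²(Δφ/2)+cosφ1·cosφ2·sin²(Δλ/2)=0.5514996424; c=2·atan2(√a, √(1-a))=1.673978604; dist=6371·c=10664.918 ≈ 10664.9 km; running total=52973.0 km
Leg 5 bearing: y=sinΔλ·cosφ2=-0.67787924, x=cosφ1·sinφ2-sinφ1·cosφ2·cosΔλ=-0.72792230; θ=atan2(y, x)=-137.0387° <0 so +360° → 222.9613° ≈ 223.0°
Leg 6: φ1=-0.6773815, φ2=0.7776454, Δφ=1.4550269, Δλ=-2.1121259 rad; a=sin²(Δφ/2)+cosφ1·cosφ2·sin²(Δλ/2)=0.8629187282; c=2·atan2(√a, √(1-a))=2.383047410; dist=6371·c=15182.395 ≈ 15182.4 km; running total=68155.4 km
Leg 6 bearing: y=sinΔλ·cosφ2=-0.61068769, x=cosφ1·sinφ2-sinφ1·cosφ2·cosΔλ=0.31657626; θ=atan2(y, x)=-62.5981° <0 so +360° → 297.4019° ≈ 297.4°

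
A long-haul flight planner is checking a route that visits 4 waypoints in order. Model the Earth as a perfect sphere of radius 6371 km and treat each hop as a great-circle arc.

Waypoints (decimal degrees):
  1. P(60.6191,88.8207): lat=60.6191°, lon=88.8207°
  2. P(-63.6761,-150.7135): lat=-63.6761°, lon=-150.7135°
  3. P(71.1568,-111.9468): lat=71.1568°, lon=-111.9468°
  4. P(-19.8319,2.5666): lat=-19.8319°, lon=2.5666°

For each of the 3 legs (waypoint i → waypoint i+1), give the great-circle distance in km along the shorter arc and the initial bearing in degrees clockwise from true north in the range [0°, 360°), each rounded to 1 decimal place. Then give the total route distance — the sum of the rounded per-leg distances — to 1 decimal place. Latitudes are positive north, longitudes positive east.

Leg 1: φ1=1.0580029, φ2=-1.1113576, Δφ=-2.1693605, Δλ=-4.1806605 rad; a=sin²(Δφ/2)+cosφ1·cosφ2·sin²(Δλ/2)=0.9456625376; c=2·atan2(√a, √(1-a))=2.671055908; dist=6371·c=17017.297 ≈ 17017.3 km; running total=17017.3 km
Leg 1 bearing: y=sinΔλ·cosφ2=0.38221951, x=cosφ1·sinφ2-sinφ1·cosφ2·cosΔλ=-0.24381931; θ=atan2(y, x)=122.5340° ≈ 122.5°
Leg 2: φ1=-1.1113576, φ2=1.2419204, Δφ=2.3532780, Δλ=0.6766066 rad; a=sin²(Δφ/2)+cosφ1·cosφ2·sin²(Δλ/2)=0.8682967067; c=2·atan2(√a, √(1-a))=2.398815945; dist=6371·c=15282.856 ≈ 15282.9 km; running total=32300.2 km
Leg 2 bearing: y=sinΔλ·cosφ2=0.20223377, x=cosφ1·sinφ2-sinφ1·cosφ2·cosΔλ=0.64539263; θ=atan2(y, x)=17.3984° ≈ 17.4°
Leg 3: φ1=1.2419204, φ2=-0.3461320, Δφ=-1.5880524, Δλ=1.9986359 rad; a=sin²(Δφ/2)+cosφ1·cosφ2·sin²(Δλ/2)=0.7235688918; c=2·atan2(√a, √(1-a))=2.034359177; dist=6371·c=12960.902 ≈ 12960.9 km; running total=45261.1 km
Leg 3 bearing: y=sinΔλ·cosφ2=0.85590206, x=cosφ1·sinφ2-sinφ1·cosφ2·cosΔλ=0.25980661; θ=atan2(y, x)=73.1145° ≈ 73.1°

Leg 1: dist=17017.3 km, bearing=122.5°
Leg 2: dist=15282.9 km, bearing=17.4°
Leg 3: dist=12960.9 km, bearing=73.1°
Total: 45261.1 km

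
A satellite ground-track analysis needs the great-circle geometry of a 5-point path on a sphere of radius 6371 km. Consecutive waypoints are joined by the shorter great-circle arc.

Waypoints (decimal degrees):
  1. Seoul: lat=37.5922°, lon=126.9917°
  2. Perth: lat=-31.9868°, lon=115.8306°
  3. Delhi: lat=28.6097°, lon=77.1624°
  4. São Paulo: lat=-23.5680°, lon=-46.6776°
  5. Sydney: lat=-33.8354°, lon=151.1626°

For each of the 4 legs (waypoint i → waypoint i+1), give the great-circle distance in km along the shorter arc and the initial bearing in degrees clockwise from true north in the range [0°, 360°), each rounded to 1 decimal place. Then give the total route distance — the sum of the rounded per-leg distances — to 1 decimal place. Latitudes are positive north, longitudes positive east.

Leg 1: dist=7823.0 km, bearing=190.0°
Leg 2: dist=7880.3 km, bearing=324.5°
Leg 3: dist=14428.6 km, bearing=262.0°
Leg 4: dist=13358.9 km, bearing=197.1°
Total: 43490.8 km

Leg 1: φ1=0.6561077, φ2=-0.5582750, Δφ=-1.2143826, Δλ=-0.1947979 rad; a=sin²(Δφ/2)+cosφ1·cosφ2·sin²(Δλ/2)=0.3318976893; c=2·atan2(√a, √(1-a))=1.227912310; dist=6371·c=7823.029 ≈ 7823.0 km; running total=7823.0 km
Leg 1 bearing: y=sinΔλ·cosφ2=-0.16417886, x=cosφ1·sinφ2-sinφ1·cosφ2·cosΔλ=-0.92736819; θ=atan2(y, x)=-169.9605° <0 so +360° → 190.0395° ≈ 190.0°
Leg 2: φ1=-0.5582750, φ2=0.4993335, Δφ=1.0576084, Δλ=-0.6748874 rad; a=sin²(Δφ/2)+cosφ1·cosφ2·sin²(Δλ/2)=0.3361392423; c=2·atan2(√a, √(1-a))=1.236905434; dist=6371·c=7880.325 ≈ 7880.3 km; running total=15703.3 km
Leg 2 bearing: y=sinΔλ·cosφ2=-0.54852138, x=cosφ1·sinφ2-sinφ1·cosφ2·cosΔλ=0.76923527; θ=atan2(y, x)=-35.4917° <0 so +360° → 324.5083° ≈ 324.5°
Leg 3: φ1=0.4993335, φ2=-0.4113392, Δφ=-0.9106727, Δλ=-2.1614157 rad; a=sin²(Δφ/2)+cosφ1·cosφ2·sin²(Δλ/2)=0.8197804380; c=2·atan2(√a, √(1-a))=2.264723231; dist=6371·c=14428.552 ≈ 14428.6 km; running total=30131.9 km
Leg 3 bearing: y=sinΔλ·cosφ2=-0.76131273, x=cosφ1·sinφ2-sinφ1·cosφ2·cosΔλ=-0.10660591; θ=atan2(y, x)=-97.9712° <0 so +360° → 262.0288° ≈ 262.0°
Leg 4: φ1=-0.4113392, φ2=-0.5905391, Δφ=-0.1791999, Δλ=3.4529629 rad; a=sin²(Δφ/2)+cosφ1·cosφ2·sin²(Δλ/2)=0.7510554261; c=2·atan2(√a, √(1-a))=2.096834224; dist=6371·c=13358.931 ≈ 13358.9 km; running total=43490.8 km
Leg 4 bearing: y=sinΔλ·cosφ2=-0.25447777, x=cosφ1·sinφ2-sinφ1·cosφ2·cosΔλ=-0.82651422; θ=atan2(y, x)=-162.8868° <0 so +360° → 197.1132° ≈ 197.1°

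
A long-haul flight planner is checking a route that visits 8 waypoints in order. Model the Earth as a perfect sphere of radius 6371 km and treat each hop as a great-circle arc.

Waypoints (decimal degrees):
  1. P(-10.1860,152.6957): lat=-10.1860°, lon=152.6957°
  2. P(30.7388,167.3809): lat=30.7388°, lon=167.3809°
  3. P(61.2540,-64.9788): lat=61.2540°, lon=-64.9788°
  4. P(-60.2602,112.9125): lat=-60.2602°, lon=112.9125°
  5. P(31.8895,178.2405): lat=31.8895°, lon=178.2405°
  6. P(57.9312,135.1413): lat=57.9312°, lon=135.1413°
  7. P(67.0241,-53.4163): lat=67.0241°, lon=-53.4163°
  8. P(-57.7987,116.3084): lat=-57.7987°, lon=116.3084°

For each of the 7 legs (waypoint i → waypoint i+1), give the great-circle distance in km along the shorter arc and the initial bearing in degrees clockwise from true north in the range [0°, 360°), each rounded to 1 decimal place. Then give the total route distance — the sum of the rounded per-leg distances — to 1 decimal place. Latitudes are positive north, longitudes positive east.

Leg 1: dist=4813.2 km, bearing=18.5°
Leg 2: dist=8752.7 km, bearing=22.9°
Leg 3: dist=19855.9 km, bearing=47.0°
Leg 4: dist=11834.8 km, bearing=53.6°
Leg 5: dist=4339.7 km, bearing=324.8°
Leg 6: dist=6102.7 km, bearing=4.1°
Leg 7: dist=18864.2 km, bearing=31.9°
Total: 74563.2 km

Leg 1: φ1=-0.1777792, φ2=0.5364933, Δφ=0.7142725, Δλ=0.2563051 rad; a=sin²(Δφ/2)+cosφ1·cosφ2·sin²(Δλ/2)=0.1360323668; c=2·atan2(√a, √(1-a))=0.755490580; dist=6371·c=4813.230 ≈ 4813.2 km; running total=4813.2 km
Leg 1 bearing: y=sinΔλ·cosφ2=0.21789180, x=cosφ1·sinφ2-sinφ1·cosφ2·cosΔλ=0.65010261; θ=atan2(y, x)=18.5294° ≈ 18.5°
Leg 2: φ1=0.5364933, φ2=1.0690840, Δφ=0.5325907, Δλ=-4.0554418 rad; a=sin²(Δφ/2)+cosφ1·cosφ2·sin²(Δλ/2)=0.4021529373; c=2·atan2(√a, √(1-a))=1.373831116; dist=6371·c=8752.678 ≈ 8752.7 km; running total=13565.9 km
Leg 2 bearing: y=sinΔλ·cosφ2=0.38082744, x=cosφ1·sinφ2-sinφ1·cosφ2·cosΔλ=0.90370032; θ=atan2(y, x)=22.8510° ≈ 22.9°
Leg 3: φ1=1.0690840, φ2=-1.0517389, Δφ=-2.1208229, Δλ=3.1047889 rad; a=sin²(Δφ/2)+cosφ1·cosφ2·sin²(Δλ/2)=0.9998440113; c=2·atan2(√a, √(1-a))=3.116612919; dist=6371·c=19855.941 ≈ 19855.9 km; running total=33421.8 km
Leg 3 bearing: y=sinΔλ·cosφ2=0.01825282, x=cosφ1·sinφ2-sinφ1·cosφ2·cosΔλ=0.01704969; θ=atan2(y, x)=46.9519° ≈ 47.0°
Leg 4: φ1=-1.0517389, φ2=0.5565768, Δφ=1.6083157, Δλ=1.1401887 rad; a=sin²(Δφ/2)+cosφ1·cosφ2·sin²(Δλ/2)=0.6414432311; c=2·atan2(√a, √(1-a))=1.857598491; dist=6371·c=11834.760 ≈ 11834.8 km; running total=45256.6 km
Leg 4 bearing: y=sinΔλ·cosφ2=0.77155898, x=cosφ1·sinφ2-sinφ1·cosφ2·cosΔλ=0.56979995; θ=atan2(y, x)=53.5540° ≈ 53.6°
Leg 5: φ1=0.5565768, φ2=1.0110902, Δφ=0.4545134, Δλ=-0.7522229 rad; a=sin²(Δφ/2)+cosφ1·cosφ2·sin²(Δλ/2)=0.1115821708; c=2·atan2(√a, √(1-a))=0.681171335; dist=6371·c=4339.743 ≈ 4339.7 km; running total=49596.3 km
Leg 5 bearing: y=sinΔλ·cosφ2=-0.36277006, x=cosφ1·sinφ2-sinφ1·cosφ2·cosΔλ=0.51470792; θ=atan2(y, x)=-35.1765° <0 so +360° → 324.8235° ≈ 324.8°
Leg 6: φ1=1.0110902, φ2=1.1697912, Δφ=0.1587010, Δλ=-3.2909509 rad; a=sin²(Δφ/2)+cosφ1·cosφ2·sin²(Δλ/2)=0.2123777343; c=2·atan2(√a, √(1-a))=0.957893265; dist=6371·c=6102.738 ≈ 6102.7 km; running total=55699.0 km
Leg 6 bearing: y=sinΔλ·cosφ2=0.05808458, x=cosφ1·sinφ2-sinφ1·cosφ2·cosΔλ=0.81591661; θ=atan2(y, x)=4.0720° ≈ 4.1°
Leg 7: φ1=1.1697912, φ2=-1.0087776, Δφ=-2.1785688, Δλ=2.9622548 rad; a=sin²(Δφ/2)+cosφ1·cosφ2·sin²(Δλ/2)=0.9918645959; c=2·atan2(√a, √(1-a))=2.960954209; dist=6371·c=18864.239 ≈ 18864.2 km; running total=74563.2 km
Leg 7 bearing: y=sinΔλ·cosφ2=0.09505686, x=cosφ1·sinφ2-sinφ1·cosφ2·cosΔλ=0.15245023; θ=atan2(y, x)=31.9447° ≈ 31.9°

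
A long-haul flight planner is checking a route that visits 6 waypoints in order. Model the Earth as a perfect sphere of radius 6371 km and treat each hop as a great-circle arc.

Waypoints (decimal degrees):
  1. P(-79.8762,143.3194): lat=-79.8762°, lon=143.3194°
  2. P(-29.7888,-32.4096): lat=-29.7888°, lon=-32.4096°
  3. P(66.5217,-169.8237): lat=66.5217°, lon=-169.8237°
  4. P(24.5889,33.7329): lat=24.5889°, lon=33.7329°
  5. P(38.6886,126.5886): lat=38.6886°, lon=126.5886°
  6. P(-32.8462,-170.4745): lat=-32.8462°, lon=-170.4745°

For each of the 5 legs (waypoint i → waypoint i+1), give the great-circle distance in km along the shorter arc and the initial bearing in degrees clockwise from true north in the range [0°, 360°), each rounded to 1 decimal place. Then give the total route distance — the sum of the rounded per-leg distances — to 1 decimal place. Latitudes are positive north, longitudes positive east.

Leg 1: φ1=-1.3941027, φ2=-0.5199126, Δφ=0.8741900, Δλ=-3.0670496 rad; a=sin²(Δφ/2)+cosφ1·cosφ2·sin²(Δλ/2)=0.3315281402; c=2·atan2(√a, √(1-a))=1.227127419; dist=6371·c=7818.029 ≈ 7818.0 km; running total=7818.0 km
Leg 1 bearing: y=sinΔλ·cosφ2=-0.06463320, x=cosφ1·sinφ2-sinφ1·cosφ2·cosΔλ=-0.93930372; θ=atan2(y, x)=-176.0637° <0 so +360° → 183.9363° ≈ 183.9°
Leg 2: φ1=-0.5199126, φ2=1.1610227, Δφ=1.6809353, Δλ=-2.3983285 rad; a=sin²(Δφ/2)+cosφ1·cosφ2·sin²(Δλ/2)=0.8551217029; c=2·atan2(√a, √(1-a))=2.360640244; dist=6371·c=15039.639 ≈ 15039.6 km; running total=22857.6 km
Leg 2 bearing: y=sinΔλ·cosφ2=-0.26959637, x=cosφ1·sinφ2-sinφ1·cosφ2·cosΔλ=0.65028617; θ=atan2(y, x)=-22.5180° <0 so +360° → 337.4820° ≈ 337.5°
Leg 3: φ1=1.1610227, φ2=0.4291573, Δφ=-0.7318654, Δλ=3.5527329 rad; a=sin²(Δφ/2)+cosφ1·cosφ2·sin²(Δλ/2)=0.4752138992; c=2·atan2(√a, √(1-a))=1.521203800; dist=6371·c=9691.589 ≈ 9691.6 km; running total=32549.2 km
Leg 3 bearing: y=sinΔλ·cosφ2=-0.36341280, x=cosφ1·sinφ2-sinφ1·cosφ2·cosΔλ=0.93030841; θ=atan2(y, x)=-21.3375° <0 so +360° → 338.6625° ≈ 338.7°
Leg 4: φ1=0.4291573, φ2=0.6752435, Δφ=0.2460862, Δλ=1.6206377 rad; a=sin²(Δφ/2)+cosφ1·cosφ2·sin²(Δλ/2)=0.3876297945; c=2·atan2(√a, √(1-a))=1.344119703; dist=6371·c=8563.387 ≈ 8563.4 km; running total=41112.6 km
Leg 4 bearing: y=sinΔλ·cosφ2=0.77958548, x=cosφ1·sinφ2-sinφ1·cosφ2·cosΔλ=0.58458380; θ=atan2(y, x)=53.1351° ≈ 53.1°
Leg 5: φ1=0.6752435, φ2=-0.5732743, Δφ=-1.2485178, Δλ=-5.1847292 rad; a=sin²(Δφ/2)+cosφ1·cosφ2·sin²(Δλ/2)=0.5203415855; c=2·atan2(√a, √(1-a))=1.611490729; dist=6371·c=10266.807 ≈ 10266.8 km; running total=51379.4 km
Leg 5 bearing: y=sinΔλ·cosφ2=0.74814039, x=cosφ1·sinφ2-sinφ1·cosφ2·cosΔλ=-0.66229211; θ=atan2(y, x)=131.5169° ≈ 131.5°

Leg 1: dist=7818.0 km, bearing=183.9°
Leg 2: dist=15039.6 km, bearing=337.5°
Leg 3: dist=9691.6 km, bearing=338.7°
Leg 4: dist=8563.4 km, bearing=53.1°
Leg 5: dist=10266.8 km, bearing=131.5°
Total: 51379.4 km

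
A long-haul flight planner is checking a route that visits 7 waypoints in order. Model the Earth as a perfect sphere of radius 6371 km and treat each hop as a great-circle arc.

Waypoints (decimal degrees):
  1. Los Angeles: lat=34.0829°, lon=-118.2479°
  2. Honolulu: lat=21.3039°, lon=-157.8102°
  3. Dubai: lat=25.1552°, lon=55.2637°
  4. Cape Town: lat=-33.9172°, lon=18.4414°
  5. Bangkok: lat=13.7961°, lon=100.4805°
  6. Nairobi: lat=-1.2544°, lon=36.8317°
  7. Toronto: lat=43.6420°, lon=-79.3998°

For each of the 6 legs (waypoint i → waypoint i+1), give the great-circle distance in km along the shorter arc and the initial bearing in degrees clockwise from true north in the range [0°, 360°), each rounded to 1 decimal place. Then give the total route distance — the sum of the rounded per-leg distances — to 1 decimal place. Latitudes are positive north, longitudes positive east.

Leg 1: φ1=0.5948588, φ2=0.3718232, Δφ=-0.2230356, Δλ=-0.6904924 rad; a=sin²(Δφ/2)+cosφ1·cosφ2·sin²(Δλ/2)=0.1007626555; c=2·atan2(√a, √(1-a))=0.646039002; dist=6371·c=4115.914 ≈ 4115.9 km; running total=4115.9 km
Leg 1 bearing: y=sinΔλ·cosφ2=-0.59339410, x=cosφ1·sinφ2-sinφ1·cosφ2·cosΔλ=-0.10159532; θ=atan2(y, x)=-99.7154° <0 so +360° → 260.2846° ≈ 260.3°
Leg 2: φ1=0.3718232, φ2=0.4390411, Δφ=0.0672179, Δλ=3.7188411 rad; a=sin²(Δφ/2)+cosφ1·cosφ2·sin²(Δλ/2)=0.7761144888; c=2·atan2(√a, √(1-a))=2.155831826; dist=6371·c=13734.805 ≈ 13734.8 km; running total=17850.7 km
Leg 2 bearing: y=sinΔλ·cosφ2=-0.49396402, x=cosφ1·sinφ2-sinφ1·cosφ2·cosΔλ=0.67159713; θ=atan2(y, x)=-36.3347° <0 so +360° → 323.6653° ≈ 323.7°
Leg 3: φ1=0.4390411, φ2=-0.5919668, Δφ=-1.0310079, Δλ=-0.6426704 rad; a=sin²(Δφ/2)+cosφ1·cosφ2·sin²(Δλ/2)=0.3179498457; c=2·atan2(√a, √(1-a))=1.198129704; dist=6371·c=7633.284 ≈ 7633.3 km; running total=25484.0 km
Leg 3 bearing: y=sinΔλ·cosφ2=-0.49735521, x=cosφ1·sinφ2-sinφ1·cosφ2·cosΔλ=-0.78744445; θ=atan2(y, x)=-147.7232° <0 so +360° → 212.2768° ≈ 212.3°
Leg 4: φ1=-0.5919668, φ2=0.2407874, Δφ=0.8327542, Δλ=1.4318524 rad; a=sin²(Δφ/2)+cosφ1·cosφ2·sin²(Δλ/2)=0.5107239327; c=2·atan2(√a, √(1-a))=1.592245837; dist=6371·c=10144.198 ≈ 10144.2 km; running total=35628.2 km
Leg 4 bearing: y=sinΔλ·cosφ2=0.96179136, x=cosφ1·sinφ2-sinφ1·cosφ2·cosΔλ=0.27294208; θ=atan2(y, x)=74.1568° ≈ 74.2°
Leg 5: φ1=0.2407874, φ2=-0.0218934, Δφ=-0.2626808, Δλ=-1.1108811 rad; a=sin²(Δφ/2)+cosφ1·cosφ2·sin²(Δλ/2)=0.2871285564; c=2·atan2(√a, √(1-a))=1.131013588; dist=6371·c=7205.688 ≈ 7205.7 km; running total=42833.9 km
Leg 5 bearing: y=sinΔλ·cosφ2=-0.89587539, x=cosφ1·sinφ2-sinφ1·cosφ2·cosΔλ=-0.12708374; θ=atan2(y, x)=-98.0738° <0 so +360° → 261.9262° ≈ 261.9°
Leg 6: φ1=-0.0218934, φ2=0.7616966, Δφ=0.7835900, Δλ=-2.0286224 rad; a=sin²(Δφ/2)+cosφ1·cosφ2·sin²(Δλ/2)=0.6674458258; c=2·atan2(√a, √(1-a))=1.912286566; dist=6371·c=12183.178 ≈ 12183.2 km; running total=55017.1 km
Leg 6 bearing: y=sinΔλ·cosφ2=-0.64913976, x=cosφ1·sinφ2-sinφ1·cosφ2·cosΔλ=0.68298255; θ=atan2(y, x)=-43.5447° <0 so +360° → 316.4553° ≈ 316.5°

Leg 1: dist=4115.9 km, bearing=260.3°
Leg 2: dist=13734.8 km, bearing=323.7°
Leg 3: dist=7633.3 km, bearing=212.3°
Leg 4: dist=10144.2 km, bearing=74.2°
Leg 5: dist=7205.7 km, bearing=261.9°
Leg 6: dist=12183.2 km, bearing=316.5°
Total: 55017.1 km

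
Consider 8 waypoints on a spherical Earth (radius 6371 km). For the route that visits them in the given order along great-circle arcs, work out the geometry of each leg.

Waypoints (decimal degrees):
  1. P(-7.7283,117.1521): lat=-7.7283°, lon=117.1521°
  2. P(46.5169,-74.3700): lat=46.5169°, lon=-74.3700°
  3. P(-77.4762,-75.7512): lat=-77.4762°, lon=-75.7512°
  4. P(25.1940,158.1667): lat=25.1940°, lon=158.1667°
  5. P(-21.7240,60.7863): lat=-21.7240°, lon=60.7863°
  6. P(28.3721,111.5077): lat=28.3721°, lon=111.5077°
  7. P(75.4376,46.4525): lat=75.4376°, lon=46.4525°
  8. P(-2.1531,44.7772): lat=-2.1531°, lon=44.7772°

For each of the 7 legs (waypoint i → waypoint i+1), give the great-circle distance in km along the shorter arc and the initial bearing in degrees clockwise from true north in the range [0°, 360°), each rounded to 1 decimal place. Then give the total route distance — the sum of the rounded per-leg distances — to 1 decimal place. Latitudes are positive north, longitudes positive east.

Leg 1: φ1=-0.1348843, φ2=0.8118731, Δφ=0.9467573, Δλ=-3.3426912 rad; a=sin²(Δφ/2)+cosφ1·cosφ2·sin²(Δλ/2)=0.8828604952; c=2·atan2(√a, √(1-a))=2.442957901; dist=6371·c=15564.085 ≈ 15564.1 km; running total=15564.1 km
Leg 1 bearing: y=sinΔλ·cosφ2=0.13745326, x=cosφ1·sinφ2-sinφ1·cosφ2·cosΔλ=0.62831359; θ=atan2(y, x)=12.3399° ≈ 12.3°
Leg 2: φ1=0.8118731, φ2=-1.3522148, Δφ=-2.1640878, Δλ=-0.0241065 rad; a=sin²(Δφ/2)+cosφ1·cosφ2·sin²(Δλ/2)=0.7795682079; c=2·atan2(√a, √(1-a))=2.164140138; dist=6371·c=13787.737 ≈ 13787.7 km; running total=29351.8 km
Leg 2 bearing: y=sinΔλ·cosφ2=-0.00522687, x=cosφ1·sinφ2-sinφ1·cosφ2·cosΔλ=-0.82905919; θ=atan2(y, x)=-179.6388° <0 so +360° → 180.3612° ≈ 180.4°
Leg 3: φ1=-1.3522148, φ2=0.4397183, Δφ=1.7919330, Δλ=4.0826375 rad; a=sin²(Δφ/2)+cosφ1·cosφ2·sin²(Δλ/2)=0.7655583094; c=2·atan2(√a, √(1-a))=2.130714206; dist=6371·c=13574.780 ≈ 13574.8 km; running total=42926.6 km
Leg 3 bearing: y=sinΔλ·cosφ2=-0.73129365, x=cosφ1·sinφ2-sinφ1·cosφ2·cosΔλ=-0.42793075; θ=atan2(y, x)=-120.3349° <0 so +360° → 239.6651° ≈ 239.7°
Leg 4: φ1=0.4397183, φ2=-0.3791553, Δφ=-0.8188736, Δλ=-1.6996086 rad; a=sin²(Δφ/2)+cosφ1·cosφ2·sin²(Δλ/2)=0.6327711265; c=2·atan2(√a, √(1-a))=1.839562651; dist=6371·c=11719.854 ≈ 11719.9 km; running total=54646.5 km
Leg 4 bearing: y=sinΔλ·cosφ2=-0.92128118, x=cosφ1·sinφ2-sinφ1·cosφ2·cosΔλ=-0.28412725; θ=atan2(y, x)=-107.1400° <0 so +360° → 252.8600° ≈ 252.9°
Leg 5: φ1=-0.3791553, φ2=0.4951866, Δφ=0.8743419, Δλ=0.8852554 rad; a=sin²(Δφ/2)+cosφ1·cosφ2·sin²(Δλ/2)=0.3292024185; c=2·atan2(√a, √(1-a))=1.222182694; dist=6371·c=7786.526 ≈ 7786.5 km; running total=62433.0 km
Leg 5 bearing: y=sinΔλ·cosφ2=0.68109468, x=cosφ1·sinφ2-sinφ1·cosφ2·cosΔλ=0.64762858; θ=atan2(y, x)=46.4428° ≈ 46.4°
Leg 6: φ1=0.4951866, φ2=1.3166345, Δφ=0.8214479, Δλ=-1.1354274 rad; a=sin²(Δφ/2)+cosφ1·cosφ2·sin²(Δλ/2)=0.2233833424; c=2·atan2(√a, √(1-a))=0.984555661; dist=6371·c=6272.604 ≈ 6272.6 km; running total=68705.6 km
Leg 6 bearing: y=sinΔλ·cosφ2=-0.22797909, x=cosφ1·sinφ2-sinφ1·cosφ2·cosΔλ=0.80122309; θ=atan2(y, x)=-15.8831° <0 so +360° → 344.1169° ≈ 344.1°
Leg 7: φ1=1.3166345, φ2=-0.0375787, Δφ=-1.3542132, Δλ=-0.0292395 rad; a=sin²(Δφ/2)+cosφ1·cosφ2·sin²(Δλ/2)=0.3926067723; c=2·atan2(√a, √(1-a))=1.354323150; dist=6371·c=8628.393 ≈ 8628.4 km; running total=77334.0 km
Leg 7 bearing: y=sinΔλ·cosφ2=-0.02921469, x=cosφ1·sinφ2-sinφ1·cosφ2·cosΔλ=-0.97622399; θ=atan2(y, x)=-178.2859° <0 so +360° → 181.7141° ≈ 181.7°

Leg 1: dist=15564.1 km, bearing=12.3°
Leg 2: dist=13787.7 km, bearing=180.4°
Leg 3: dist=13574.8 km, bearing=239.7°
Leg 4: dist=11719.9 km, bearing=252.9°
Leg 5: dist=7786.5 km, bearing=46.4°
Leg 6: dist=6272.6 km, bearing=344.1°
Leg 7: dist=8628.4 km, bearing=181.7°
Total: 77334.0 km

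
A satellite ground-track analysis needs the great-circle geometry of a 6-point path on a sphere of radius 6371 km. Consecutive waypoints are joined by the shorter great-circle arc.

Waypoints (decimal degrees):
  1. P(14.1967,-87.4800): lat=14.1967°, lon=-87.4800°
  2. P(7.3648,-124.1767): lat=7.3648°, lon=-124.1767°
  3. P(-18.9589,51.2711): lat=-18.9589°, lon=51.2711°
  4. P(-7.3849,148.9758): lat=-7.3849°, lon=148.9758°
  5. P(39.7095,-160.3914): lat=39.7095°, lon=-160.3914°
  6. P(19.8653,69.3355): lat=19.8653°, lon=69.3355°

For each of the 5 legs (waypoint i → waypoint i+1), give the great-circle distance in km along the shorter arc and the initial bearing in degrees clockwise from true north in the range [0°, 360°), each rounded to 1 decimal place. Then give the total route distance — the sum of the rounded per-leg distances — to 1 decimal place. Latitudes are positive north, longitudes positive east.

Leg 1: φ1=0.2477792, φ2=0.1285400, Δφ=-0.1192391, Δλ=-0.6404782 rad; a=sin²(Δφ/2)+cosφ1·cosφ2·sin²(Δλ/2)=0.0988262844; c=2·atan2(√a, √(1-a))=0.639578455; dist=6371·c=4074.754 ≈ 4074.8 km; running total=4074.8 km
Leg 1 bearing: y=sinΔλ·cosφ2=-0.59264900, x=cosφ1·sinφ2-sinφ1·cosφ2·cosΔλ=-0.07075140; θ=atan2(y, x)=-96.8078° <0 so +360° → 263.1922° ≈ 263.2°
Leg 2: φ1=0.1285400, φ2=-0.3308952, Δφ=-0.4594352, Δλ=3.0621418 rad; a=sin²(Δφ/2)+cosφ1·cosφ2·sin²(Δλ/2)=0.9883185656; c=2·atan2(√a, √(1-a))=2.925008211; dist=6371·c=18635.227 ≈ 18635.2 km; running total=22710.0 km
Leg 2 bearing: y=sinΔλ·cosφ2=0.07506179, x=cosφ1·sinφ2-sinφ1·cosφ2·cosΔλ=-0.20135948; θ=atan2(y, x)=159.5558° ≈ 159.6°
Leg 3: φ1=-0.3308952, φ2=-0.1288908, Δφ=0.2020044, Δλ=1.7052687 rad; a=sin²(Δφ/2)+cosφ1·cosφ2·sin²(Δλ/2)=0.5419916736; c=2·atan2(√a, √(1-a))=1.654878714; dist=6371·c=10543.232 ≈ 10543.2 km; running total=33253.2 km
Leg 3 bearing: y=sinΔλ·cosφ2=0.98275216, x=cosφ1·sinφ2-sinφ1·cosφ2·cosΔλ=-0.16475736; θ=atan2(y, x)=99.5171° ≈ 99.5°
Leg 4: φ1=-0.1288908, φ2=0.6930615, Δφ=0.8219523, Δλ=-5.3994762 rad; a=sin²(Δφ/2)+cosφ1·cosφ2·sin²(Δλ/2)=0.2991068608; c=2·atan2(√a, √(1-a))=1.157329660; dist=6371·c=7373.347 ≈ 7373.3 km; running total=40626.5 km
Leg 4 bearing: y=sinΔλ·cosφ2=0.59473845, x=cosφ1·sinφ2-sinφ1·cosφ2·cosΔλ=0.69631455; θ=atan2(y, x)=40.5014° ≈ 40.5°
Leg 5: φ1=0.6930615, φ2=0.3467149, Δφ=-0.3463466, Δλ=4.0094908 rad; a=sin²(Δφ/2)+cosφ1·cosφ2·sin²(Δλ/2)=0.6253003301; c=2·atan2(√a, √(1-a))=1.824096991; dist=6371·c=11621.322 ≈ 11621.3 km; running total=52247.8 km
Leg 5 bearing: y=sinΔλ·cosφ2=-0.71757058, x=cosφ1·sinφ2-sinφ1·cosφ2·cosΔλ=0.64983981; θ=atan2(y, x)=-47.8357° <0 so +360° → 312.1643° ≈ 312.2°

Leg 1: dist=4074.8 km, bearing=263.2°
Leg 2: dist=18635.2 km, bearing=159.6°
Leg 3: dist=10543.2 km, bearing=99.5°
Leg 4: dist=7373.3 km, bearing=40.5°
Leg 5: dist=11621.3 km, bearing=312.2°
Total: 52247.8 km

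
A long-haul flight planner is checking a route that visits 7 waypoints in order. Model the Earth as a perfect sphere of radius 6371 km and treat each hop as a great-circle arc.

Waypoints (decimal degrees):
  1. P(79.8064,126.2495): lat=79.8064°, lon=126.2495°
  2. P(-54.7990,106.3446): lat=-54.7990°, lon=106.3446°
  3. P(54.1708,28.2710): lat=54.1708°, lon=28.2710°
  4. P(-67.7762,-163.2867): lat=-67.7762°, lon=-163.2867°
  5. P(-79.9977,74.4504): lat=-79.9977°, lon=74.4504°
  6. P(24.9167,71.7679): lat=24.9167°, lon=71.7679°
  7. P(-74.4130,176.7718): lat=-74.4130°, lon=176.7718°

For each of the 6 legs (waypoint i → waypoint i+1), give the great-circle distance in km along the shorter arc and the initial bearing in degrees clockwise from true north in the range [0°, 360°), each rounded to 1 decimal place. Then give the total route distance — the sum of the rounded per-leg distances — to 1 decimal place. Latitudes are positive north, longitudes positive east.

Leg 1: φ1=1.3928844, φ2=-0.9564230, Δφ=-2.3493074, Δλ=-0.3474060 rad; a=sin²(Δφ/2)+cosφ1·cosφ2·sin²(Δλ/2)=0.8541573621; c=2·atan2(√a, √(1-a))=2.357904242; dist=6371·c=15022.208 ≈ 15022.2 km; running total=15022.2 km
Leg 1 bearing: y=sinΔλ·cosφ2=-0.19625698, x=cosφ1·sinφ2-sinφ1·cosφ2·cosΔλ=-0.67806596; θ=atan2(y, x)=-163.8576° <0 so +360° → 196.1424° ≈ 196.1°
Leg 2: φ1=-0.9564230, φ2=0.9454588, Δφ=1.9018818, Δλ=-1.3626414 rad; a=sin²(Δφ/2)+cosφ1·cosφ2·sin²(Δλ/2)=0.7963860798; c=2·atan2(√a, √(1-a))=2.205292919; dist=6371·c=14049.921 ≈ 14049.9 km; running total=29072.1 km
Leg 2 bearing: y=sinΔλ·cosφ2=-0.57273505, x=cosφ1·sinφ2-sinφ1·cosφ2·cosΔλ=0.56621173; θ=atan2(y, x)=-45.3282° <0 so +360° → 314.6718° ≈ 314.7°
Leg 3: φ1=0.9454588, φ2=-1.1829178, Δφ=-2.1283767, Δλ=-3.3433126 rad; a=sin²(Δφ/2)+cosφ1·cosφ2·sin²(Δλ/2)=0.9837247798; c=2·atan2(√a, √(1-a))=2.885746692; dist=6371·c=18385.092 ≈ 18385.1 km; running total=47457.2 km
Leg 3 bearing: y=sinΔλ·cosφ2=0.07577922, x=cosφ1·sinφ2-sinφ1·cosφ2·cosΔλ=-0.24145157; θ=atan2(y, x)=162.5756° ≈ 162.6°
Leg 4: φ1=-1.1829178, φ2=-1.3962233, Δφ=-0.2133054, Δλ=4.1492951 rad; a=sin²(Δφ/2)+cosφ1·cosφ2·sin²(Δλ/2)=0.0617119327; c=2·atan2(√a, √(1-a))=0.502095219; dist=6371·c=3198.849 ≈ 3198.8 km; running total=50656.0 km
Leg 4 bearing: y=sinΔλ·cosφ2=-0.14687166, x=cosφ1·sinφ2-sinφ1·cosφ2·cosΔλ=-0.45830448; θ=atan2(y, x)=-162.2310° <0 so +360° → 197.7690° ≈ 197.8°
Leg 5: φ1=-1.3962233, φ2=0.4348785, Δφ=1.8311017, Δλ=-0.0468185 rad; a=sin²(Δφ/2)+cosφ1·cosφ2·sin²(Δλ/2)=0.6287741354; c=2·atan2(√a, √(1-a))=1.831280344; dist=6371·c=11667.087 ≈ 11667.1 km; running total=62323.1 km
Leg 5 bearing: y=sinΔλ·cosφ2=-0.04244514, x=cosφ1·sinφ2-sinφ1·cosφ2·cosΔλ=0.96533274; θ=atan2(y, x)=-2.5176° <0 so +360° → 357.4824° ≈ 357.5°
Leg 6: φ1=0.4348785, φ2=-1.2987519, Δφ=-1.7336303, Δλ=1.8326638 rad; a=sin²(Δφ/2)+cosφ1·cosφ2·sin²(Δλ/2)=0.7344470594; c=2·atan2(√a, √(1-a))=2.058834635; dist=6371·c=13116.835 ≈ 13116.8 km; running total=75439.9 km
Leg 6 bearing: y=sinΔλ·cosφ2=0.25954077, x=cosφ1·sinφ2-sinφ1·cosφ2·cosΔλ=-0.84426115; θ=atan2(y, x)=162.9116° ≈ 162.9°

Leg 1: dist=15022.2 km, bearing=196.1°
Leg 2: dist=14049.9 km, bearing=314.7°
Leg 3: dist=18385.1 km, bearing=162.6°
Leg 4: dist=3198.8 km, bearing=197.8°
Leg 5: dist=11667.1 km, bearing=357.5°
Leg 6: dist=13116.8 km, bearing=162.9°
Total: 75439.9 km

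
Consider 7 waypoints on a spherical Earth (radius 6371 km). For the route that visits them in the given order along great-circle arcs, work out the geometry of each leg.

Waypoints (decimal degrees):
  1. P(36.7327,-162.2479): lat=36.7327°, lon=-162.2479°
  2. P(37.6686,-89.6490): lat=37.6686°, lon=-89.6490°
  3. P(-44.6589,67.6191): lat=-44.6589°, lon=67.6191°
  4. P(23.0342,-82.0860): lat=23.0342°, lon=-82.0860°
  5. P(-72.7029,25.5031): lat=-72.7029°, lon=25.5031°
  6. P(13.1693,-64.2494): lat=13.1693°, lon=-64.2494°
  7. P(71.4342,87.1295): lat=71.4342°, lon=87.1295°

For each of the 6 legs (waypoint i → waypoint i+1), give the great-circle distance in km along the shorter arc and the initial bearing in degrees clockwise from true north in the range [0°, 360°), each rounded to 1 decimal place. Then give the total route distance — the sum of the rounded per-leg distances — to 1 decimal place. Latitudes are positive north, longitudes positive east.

Leg 1: dist=6257.5 km, bearing=65.3°
Leg 2: dist=17968.2 km, bearing=119.5°
Leg 3: dist=16363.9 km, bearing=238.9°
Leg 4: dist=13026.1 km, bearing=161.4°
Leg 5: dist=11396.4 km, bearing=274.2°
Leg 6: dist=10365.6 km, bearing=8.8°
Total: 75377.7 km

Leg 1: φ1=0.6411066, φ2=0.6574411, Δφ=0.0163345, Δλ=1.2670898 rad; a=sin²(Δφ/2)+cosφ1·cosφ2·sin²(Δλ/2)=0.2223989423; c=2·atan2(√a, √(1-a))=0.982190370; dist=6371·c=6257.535 ≈ 6257.5 km; running total=6257.5 km
Leg 1 bearing: y=sinΔλ·cosφ2=0.75533255, x=cosφ1·sinφ2-sinφ1·cosφ2·cosΔλ=0.34817144; θ=atan2(y, x)=65.2526° ≈ 65.3°
Leg 2: φ1=0.6574411, φ2=-0.7794448, Δφ=-1.4368859, Δλ=2.7448462 rad; a=sin²(Δφ/2)+cosφ1·cosφ2·sin²(Δλ/2)=0.9744158333; c=2·atan2(√a, √(1-a))=2.820311612; dist=6371·c=17968.205 ≈ 17968.2 km; running total=24225.7 km
Leg 2 bearing: y=sinΔλ·cosφ2=0.27486176, x=cosφ1·sinφ2-sinφ1·cosφ2·cosΔλ=-0.15546537; θ=atan2(y, x)=119.4931° ≈ 119.5°
Leg 3: φ1=-0.7794448, φ2=0.4020226, Δφ=1.1814675, Δλ=-2.6128469 rad; a=sin²(Δφ/2)+cosφ1·cosφ2·sin²(Δλ/2)=0.9201134150; c=2·atan2(√a, √(1-a))=2.568497738; dist=6371·c=16363.899 ≈ 16363.9 km; running total=40589.6 km
Leg 3 bearing: y=sinΔλ·cosφ2=-0.46423165, x=cosφ1·sinφ2-sinφ1·cosφ2·cosΔλ=-0.28019253; θ=atan2(y, x)=-121.1136° <0 so +360° → 238.8864° ≈ 238.9°
Leg 4: φ1=0.4020226, φ2=-1.2689050, Δφ=-1.6709276, Δλ=1.8777840 rad; a=sin²(Δφ/2)+cosφ1·cosφ2·sin²(Δλ/2)=0.7281351783; c=2·atan2(√a, √(1-a))=2.044595641; dist=6371·c=13026.119 ≈ 13026.1 km; running total=53615.7 km
Leg 4 bearing: y=sinΔλ·cosφ2=0.28342599, x=cosφ1·sinφ2-sinφ1·cosφ2·cosΔλ=-0.84349693; θ=atan2(y, x)=161.4270° ≈ 161.4°
Leg 5: φ1=-1.2689050, φ2=0.2298476, Δφ=1.4987526, Δλ=-1.5664766 rad; a=sin²(Δφ/2)+cosφ1·cosφ2·sin²(Δλ/2)=0.6081376099; c=2·atan2(√a, √(1-a))=1.788794101; dist=6371·c=11396.407 ≈ 11396.4 km; running total=65012.1 km
Leg 5 bearing: y=sinΔλ·cosφ2=-0.97369203, x=cosφ1·sinφ2-sinφ1·cosφ2·cosΔλ=0.07175552; θ=atan2(y, x)=-85.7852° <0 so +360° → 274.2148° ≈ 274.2°
Leg 6: φ1=0.2298476, φ2=1.2467620, Δφ=1.0169143, Δλ=2.6420602 rad; a=sin²(Δφ/2)+cosφ1·cosφ2·sin²(Δλ/2)=0.5280825466; c=2·atan2(√a, √(1-a))=1.626990991; dist=6371·c=10365.560 ≈ 10365.6 km; running total=75377.7 km
Leg 6 bearing: y=sinΔλ·cosφ2=0.15251532, x=cosφ1·sinφ2-sinφ1·cosφ2·cosΔλ=0.98670389; θ=atan2(y, x)=8.7867° ≈ 8.8°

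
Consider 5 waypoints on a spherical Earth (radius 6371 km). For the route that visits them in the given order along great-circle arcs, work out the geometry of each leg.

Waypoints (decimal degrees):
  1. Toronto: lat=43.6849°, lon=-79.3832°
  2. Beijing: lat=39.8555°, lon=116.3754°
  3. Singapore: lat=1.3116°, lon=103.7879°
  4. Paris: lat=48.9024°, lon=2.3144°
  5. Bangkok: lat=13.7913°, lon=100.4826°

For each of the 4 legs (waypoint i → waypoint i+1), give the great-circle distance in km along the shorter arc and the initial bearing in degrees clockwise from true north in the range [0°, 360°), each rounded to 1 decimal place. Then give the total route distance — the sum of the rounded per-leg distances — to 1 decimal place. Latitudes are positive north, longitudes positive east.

Leg 1: dist=10592.2 km, bearing=347.9°
Leg 2: dist=4471.1 km, bearing=199.7°
Leg 3: dist=10732.0 km, bearing=319.6°
Leg 4: dist=9440.1 km, bearing=74.8°
Total: 35235.4 km

Leg 1: φ1=0.7624453, φ2=0.6956097, Δφ=-0.0668356, Δλ=3.4166321 rad; a=sin²(Δφ/2)+cosφ1·cosφ2·sin²(Δλ/2)=0.5458187852; c=2·atan2(√a, √(1-a))=1.662562638; dist=6371·c=10592.187 ≈ 10592.2 km; running total=10592.2 km
Leg 1 bearing: y=sinΔλ·cosφ2=-0.20848572, x=cosφ1·sinφ2-sinφ1·cosφ2·cosΔλ=0.97372289; θ=atan2(y, x)=-12.0852° <0 so +360° → 347.9148° ≈ 347.9°
Leg 2: φ1=0.6956097, φ2=0.0228917, Δφ=-0.6727180, Δλ=-0.2196933 rad; a=sin²(Δφ/2)+cosφ1·cosφ2·sin²(Δλ/2)=0.1181577531; c=2·atan2(√a, √(1-a))=0.701795141; dist=6371·c=4471.137 ≈ 4471.1 km; running total=15063.3 km
Leg 2 bearing: y=sinΔλ·cosφ2=-0.21787323, x=cosφ1·sinφ2-sinφ1·cosφ2·cosΔλ=-0.60771478; θ=atan2(y, x)=-160.2766° <0 so +360° → 199.7234° ≈ 199.7°
Leg 3: φ1=0.0228917, φ2=0.8535079, Δφ=0.8306162, Δλ=-1.7710467 rad; a=sin²(Δφ/2)+cosφ1·cosφ2·sin²(Δλ/2)=0.5567357767; c=2·atan2(√a, √(1-a))=1.684512808; dist=6371·c=10732.031 ≈ 10732.0 km; running total=25795.3 km
Leg 3 bearing: y=sinΔλ·cosφ2=-0.64420786, x=cosφ1·sinφ2-sinφ1·cosφ2·cosΔλ=0.75638644; θ=atan2(y, x)=-40.4208° <0 so +360° → 319.5792° ≈ 319.6°
Leg 4: φ1=0.8535079, φ2=0.2407036, Δφ=-0.6128043, Δλ=1.7133583 rad; a=sin²(Δφ/2)+cosφ1·cosφ2·sin²(Δλ/2)=0.4555285252; c=2·atan2(√a, √(1-a))=1.481735689; dist=6371·c=9440.138 ≈ 9440.1 km; running total=35235.4 km
Leg 4 bearing: y=sinΔλ·cosφ2=0.96131820, x=cosφ1·sinφ2-sinφ1·cosφ2·cosΔλ=0.26068463; θ=atan2(y, x)=74.8277° ≈ 74.8°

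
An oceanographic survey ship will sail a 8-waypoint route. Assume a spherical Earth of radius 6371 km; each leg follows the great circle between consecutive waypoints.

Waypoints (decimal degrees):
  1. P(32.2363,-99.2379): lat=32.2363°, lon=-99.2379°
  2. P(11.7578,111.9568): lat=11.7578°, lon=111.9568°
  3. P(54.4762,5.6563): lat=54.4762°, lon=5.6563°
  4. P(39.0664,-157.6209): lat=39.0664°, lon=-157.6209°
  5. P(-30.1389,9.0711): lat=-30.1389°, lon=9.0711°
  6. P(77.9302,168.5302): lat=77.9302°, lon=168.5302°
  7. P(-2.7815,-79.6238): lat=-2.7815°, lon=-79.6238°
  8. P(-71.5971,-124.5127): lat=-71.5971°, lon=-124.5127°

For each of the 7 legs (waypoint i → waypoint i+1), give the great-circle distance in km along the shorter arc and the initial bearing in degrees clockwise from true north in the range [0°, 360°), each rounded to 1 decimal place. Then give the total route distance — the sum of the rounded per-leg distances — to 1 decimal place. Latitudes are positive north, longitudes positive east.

Leg 1: φ1=0.5626296, φ2=0.2052123, Δφ=-0.3574173, Δλ=3.6860429 rad; a=sin²(Δφ/2)+cosφ1·cosφ2·sin²(Δλ/2)=0.7998385381; c=2·atan2(√a, √(1-a))=2.213893842; dist=6371·c=14104.718 ≈ 14104.7 km; running total=14104.7 km
Leg 1 bearing: y=sinΔλ·cosφ2=-0.50708017, x=cosφ1·sinφ2-sinφ1·cosφ2·cosΔλ=0.61907763; θ=atan2(y, x)=-39.3206° <0 so +360° → 320.6794° ≈ 320.7°
Leg 2: φ1=0.2052123, φ2=0.9507891, Δφ=0.7455767, Δλ=-1.8552937 rad; a=sin²(Δφ/2)+cosφ1·cosφ2·sin²(Δλ/2)=0.4969073205; c=2·atan2(√a, √(1-a))=1.564610928; dist=6371·c=9968.136 ≈ 9968.1 km; running total=24072.8 km
Leg 2 bearing: y=sinΔλ·cosφ2=-0.55768488, x=cosφ1·sinφ2-sinφ1·cosφ2·cosΔλ=0.83002971; θ=atan2(y, x)=-33.8966° <0 so +360° → 326.1034° ≈ 326.1°
Leg 3: φ1=0.9507891, φ2=0.6818373, Δφ=-0.2689517, Δλ=-2.8497247 rad; a=sin²(Δφ/2)+cosφ1·cosφ2·sin²(Δλ/2)=0.4595651045; c=2·atan2(√a, √(1-a))=1.489838128; dist=6371·c=9491.759 ≈ 9491.8 km; running total=33564.6 km
Leg 3 bearing: y=sinΔλ·cosφ2=-0.22340725, x=cosφ1·sinφ2-sinφ1·cosφ2·cosΔλ=0.97136465; θ=atan2(y, x)=-12.9524° <0 so +360° → 347.0476° ≈ 347.0°
Leg 4: φ1=0.6818373, φ2=-0.5260230, Δφ=-1.2078603, Δλ=2.9093242 rad; a=sin²(Δφ/2)+cosφ1·cosφ2·sin²(Δλ/2)=0.9849273980; c=2·atan2(√a, √(1-a))=2.895430557; dist=6371·c=18446.788 ≈ 18446.8 km; running total=52011.4 km
Leg 4 bearing: y=sinΔλ·cosφ2=0.19906699, x=cosφ1·sinφ2-sinφ1·cosφ2·cosΔλ=0.14054895; θ=atan2(y, x)=54.7764° ≈ 54.8°
Leg 5: φ1=-0.5260230, φ2=1.3601386, Δφ=1.8861616, Δλ=2.7830863 rad; a=sin²(Δφ/2)+cosφ1·cosφ2·sin²(Δλ/2)=0.8301679776; c=2·atan2(√a, √(1-a))=2.292062361; dist=6371·c=14602.729 ≈ 14602.7 km; running total=66614.1 km
Leg 5 bearing: y=sinΔλ·cosφ2=0.07336926, x=cosφ1·sinφ2-sinφ1·cosφ2·cosΔλ=0.74737767; θ=atan2(y, x)=5.6067° ≈ 5.6°
Leg 6: φ1=1.3601386, φ2=-0.0485463, Δφ=-1.4086849, Δλ=-4.3311044 rad; a=sin²(Δφ/2)+cosφ1·cosφ2·sin²(Δλ/2)=0.5625864329; c=2·atan2(√a, √(1-a))=1.696298392; dist=6371·c=10807.117 ≈ 10807.1 km; running total=77421.2 km
Leg 6 bearing: y=sinΔλ·cosφ2=0.92709384, x=cosφ1·sinφ2-sinφ1·cosφ2·cosΔλ=0.35331115; θ=atan2(y, x)=69.1384° ≈ 69.1°
Leg 7: φ1=-0.0485463, φ2=-1.2496051, Δφ=-1.2010588, Δλ=-0.7834591 rad; a=sin²(Δφ/2)+cosφ1·cosφ2·sin²(Δλ/2)=0.3652769749; c=2·atan2(√a, √(1-a))=1.297978566; dist=6371·c=8269.421 ≈ 8269.4 km; running total=85690.6 km
Leg 7 bearing: y=sinΔλ·cosφ2=-0.22279826, x=cosφ1·sinφ2-sinφ1·cosφ2·cosΔλ=-0.93688834; θ=atan2(y, x)=-166.6232° <0 so +360° → 193.3768° ≈ 193.4°

Leg 1: dist=14104.7 km, bearing=320.7°
Leg 2: dist=9968.1 km, bearing=326.1°
Leg 3: dist=9491.8 km, bearing=347.0°
Leg 4: dist=18446.8 km, bearing=54.8°
Leg 5: dist=14602.7 km, bearing=5.6°
Leg 6: dist=10807.1 km, bearing=69.1°
Leg 7: dist=8269.4 km, bearing=193.4°
Total: 85690.6 km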